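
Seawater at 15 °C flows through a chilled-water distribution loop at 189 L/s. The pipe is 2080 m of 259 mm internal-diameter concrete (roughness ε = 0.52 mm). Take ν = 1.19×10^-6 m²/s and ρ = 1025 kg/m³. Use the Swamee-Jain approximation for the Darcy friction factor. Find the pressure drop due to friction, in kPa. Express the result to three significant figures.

V = 4Q/(πD²) = 4·0.189/(π·0.259²) = 3.587 m/s
Re = VD/ν = 3.587·0.259/1.19×10^-6 = 7.81×10^5 → turbulent
ε/D = 0.52/259 = 0.00201
Swamee-Jain: f = 0.02377
h_f = f(L/D)V²/(2g) = 0.02377·(2080/0.259)·3.587²/(2·9.81) = 125.2 m
Δp = ρg·h_f = 1025·9.81·125.2 = 1259 kPa

Δp ≈ 1260 kPa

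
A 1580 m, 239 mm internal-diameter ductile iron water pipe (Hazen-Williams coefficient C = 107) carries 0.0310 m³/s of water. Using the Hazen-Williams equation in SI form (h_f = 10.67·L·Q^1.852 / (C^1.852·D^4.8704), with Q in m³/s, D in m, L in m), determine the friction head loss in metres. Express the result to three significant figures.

h_f = 10.67·1580·0.0310^1.852 / (107^1.852·0.239^4.8704) = 5.033 m

h_f ≈ 5.03 m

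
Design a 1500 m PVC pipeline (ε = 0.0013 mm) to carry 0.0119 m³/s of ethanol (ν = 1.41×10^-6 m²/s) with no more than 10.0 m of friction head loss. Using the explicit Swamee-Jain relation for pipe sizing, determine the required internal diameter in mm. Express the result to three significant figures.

D ≈ 128 mm

Swamee-Jain (Type III): D = 0.66·[ε^1.25·(LQ²/(gh_f))^4.75 + ν·Q^9.4·(L/(gh_f))^5.2]^0.04
LQ²/(gh_f) = 0.002165; L/(gh_f) = 15.29
Term 1 = ε^1.25·(…)^4.75 = 9.69×10^-21; Term 2 = ν·Q^9.4·(…)^5.2 = 1.65×10^-18
D = 0.66·(9.69×10^-21 + 1.65×10^-18)^0.04 = 0.1283 m = 128 mm
Check: V = 0.920 m/s, Re = 8.37×10^4, f = 0.01860, h_f = 9.37 m ≈ 10.0 m ✓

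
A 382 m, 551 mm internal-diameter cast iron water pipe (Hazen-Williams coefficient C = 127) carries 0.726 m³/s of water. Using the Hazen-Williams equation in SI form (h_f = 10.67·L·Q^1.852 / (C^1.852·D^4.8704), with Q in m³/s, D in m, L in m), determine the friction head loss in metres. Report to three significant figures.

h_f = 10.67·382·0.726^1.852 / (127^1.852·0.551^4.8704) = 5.214 m

h_f ≈ 5.21 m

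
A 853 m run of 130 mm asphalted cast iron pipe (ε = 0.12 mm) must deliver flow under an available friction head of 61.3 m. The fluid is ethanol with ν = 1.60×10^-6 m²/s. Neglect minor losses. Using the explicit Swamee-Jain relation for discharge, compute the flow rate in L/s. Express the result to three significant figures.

Swamee-Jain (Type II): Q = -0.965·√(gD⁵h_f/L)·ln[ε/(3.7D) + √(3.17ν²L/(gD³h_f))]
√(gD⁵h_f/L) = √(9.81·0.130⁵·61.3/853) = 0.005116
ε/(3.7D) = 2.49×10^-4; √(3.17ν²L/(gD³h_f)) = 7.24×10^-5
Q = -0.965·0.005116·ln(3.219×10^-4) = 0.03970 m³/s
Check: V = 2.99 m/s, Re = 2.43×10^5, f = 0.02064, h_f = 61.8 m ≈ 61.3 m ✓

Q ≈ 39.7 L/s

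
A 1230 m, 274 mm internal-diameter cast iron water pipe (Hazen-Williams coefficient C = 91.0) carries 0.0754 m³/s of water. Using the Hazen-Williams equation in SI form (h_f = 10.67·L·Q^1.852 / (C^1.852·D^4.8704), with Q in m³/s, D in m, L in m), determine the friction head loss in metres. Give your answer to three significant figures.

h_f ≈ 14.1 m

h_f = 10.67·1230·0.0754^1.852 / (91.0^1.852·0.274^4.8704) = 14.10 m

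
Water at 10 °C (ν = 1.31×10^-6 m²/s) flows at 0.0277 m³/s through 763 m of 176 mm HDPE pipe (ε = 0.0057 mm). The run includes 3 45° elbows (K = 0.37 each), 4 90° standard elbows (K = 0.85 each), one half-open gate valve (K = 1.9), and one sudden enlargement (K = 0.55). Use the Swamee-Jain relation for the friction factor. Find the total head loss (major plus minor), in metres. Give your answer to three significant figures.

H_L ≈ 5.22 m

V = 4Q/(πD²) = 1.139 m/s; V²/2g = 0.06607 m
Re = 1.53×10^5, ε/D = 3.24×10^-5 → f = 0.01663 (Swamee-Jain)
Major: h_f = f(L/D)·V²/2g = 0.01663·4335·0.06607 = 4.763 m
Minor: ΣK = 6.96; h_m = ΣK·V²/2g = 0.4599 m
Total H_L = 4.763 + 0.4599 = 5.223 m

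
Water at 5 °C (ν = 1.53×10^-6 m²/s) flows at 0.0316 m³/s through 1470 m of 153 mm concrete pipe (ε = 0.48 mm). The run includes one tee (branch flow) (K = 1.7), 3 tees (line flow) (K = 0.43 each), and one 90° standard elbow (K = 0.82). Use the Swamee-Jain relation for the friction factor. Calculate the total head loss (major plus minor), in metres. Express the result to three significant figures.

H_L ≈ 40.3 m

V = 4Q/(πD²) = 1.719 m/s; V²/2g = 0.1506 m
Re = 1.72×10^5, ε/D = 0.00314 → f = 0.02745 (Swamee-Jain)
Major: h_f = f(L/D)·V²/2g = 0.02745·9608·0.1506 = 39.71 m
Minor: ΣK = 3.81; h_m = ΣK·V²/2g = 0.5737 m
Total H_L = 39.71 + 0.5737 = 40.28 m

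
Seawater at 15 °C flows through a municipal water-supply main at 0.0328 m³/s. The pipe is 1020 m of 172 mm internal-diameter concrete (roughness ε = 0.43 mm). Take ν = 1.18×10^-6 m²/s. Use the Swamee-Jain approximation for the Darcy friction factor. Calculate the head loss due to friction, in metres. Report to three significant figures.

V = 4Q/(πD²) = 4·0.0328/(π·0.172²) = 1.412 m/s
Re = VD/ν = 1.412·0.172/1.18×10^-6 = 2.06×10^5 → turbulent
ε/D = 0.43/172 = 0.00250
Swamee-Jain: f = 0.02579
h_f = f(L/D)V²/(2g) = 0.02579·(1020/0.172)·1.412²/(2·9.81) = 15.54 m

h_f ≈ 15.5 m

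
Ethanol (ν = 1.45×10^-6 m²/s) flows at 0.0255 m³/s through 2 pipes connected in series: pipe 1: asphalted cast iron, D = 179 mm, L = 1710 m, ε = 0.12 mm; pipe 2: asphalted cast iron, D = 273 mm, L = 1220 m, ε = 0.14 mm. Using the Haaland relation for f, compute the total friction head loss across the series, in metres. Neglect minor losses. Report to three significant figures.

Pipe 1: V = 1.013 m/s, Re = 1.25×10^5, ε/D = 6.70×10^-4, f = 0.02027, h_1 = f(L/D)V²/2g = 10.14 m
Pipe 2: V = 0.4356 m/s, Re = 8.20×10^4, ε/D = 5.13×10^-4, f = 0.02066, h_2 = f(L/D)V²/2g = 0.8929 m
Series → Q common, losses add: H = Σh = 11.03 m

H ≈ 11.0 m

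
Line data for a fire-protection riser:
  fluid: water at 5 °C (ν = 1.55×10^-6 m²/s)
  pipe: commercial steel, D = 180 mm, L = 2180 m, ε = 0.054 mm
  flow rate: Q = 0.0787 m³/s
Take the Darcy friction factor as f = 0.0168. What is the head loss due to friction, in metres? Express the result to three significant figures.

V = 4Q/(πD²) = 4·0.0787/(π·0.180²) = 3.093 m/s
h_f = f(L/D)V²/(2g) = 0.01680·(2180/0.180)·3.093²/(2·9.81) = 99.19 m

h_f ≈ 99.2 m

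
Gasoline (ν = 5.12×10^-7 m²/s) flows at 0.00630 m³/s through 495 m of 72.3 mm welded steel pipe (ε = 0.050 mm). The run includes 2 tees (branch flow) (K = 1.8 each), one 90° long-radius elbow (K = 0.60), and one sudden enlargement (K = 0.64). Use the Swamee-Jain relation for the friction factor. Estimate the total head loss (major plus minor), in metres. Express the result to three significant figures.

H_L ≈ 16.8 m

V = 4Q/(πD²) = 1.535 m/s; V²/2g = 0.1200 m
Re = 2.17×10^5, ε/D = 6.92×10^-4 → f = 0.01976 (Swamee-Jain)
Major: h_f = f(L/D)·V²/2g = 0.01976·6846·0.1200 = 16.24 m
Minor: ΣK = 4.84; h_m = ΣK·V²/2g = 0.5809 m
Total H_L = 16.24 + 0.5809 = 16.82 m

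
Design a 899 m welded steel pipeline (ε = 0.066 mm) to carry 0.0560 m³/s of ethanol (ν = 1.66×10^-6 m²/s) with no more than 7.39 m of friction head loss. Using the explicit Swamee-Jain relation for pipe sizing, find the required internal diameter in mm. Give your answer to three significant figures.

D ≈ 227 mm

Swamee-Jain (Type III): D = 0.66·[ε^1.25·(LQ²/(gh_f))^4.75 + ν·Q^9.4·(L/(gh_f))^5.2]^0.04
LQ²/(gh_f) = 0.03889; L/(gh_f) = 12.40
Term 1 = ε^1.25·(…)^4.75 = 1.19×10^-12; Term 2 = ν·Q^9.4·(…)^5.2 = 1.38×10^-12
D = 0.66·(1.19×10^-12 + 1.38×10^-12)^0.04 = 0.2270 m = 227 mm
Check: V = 1.38 m/s, Re = 1.89×10^5, f = 0.01785, h_f = 6.90 m ≈ 7.39 m ✓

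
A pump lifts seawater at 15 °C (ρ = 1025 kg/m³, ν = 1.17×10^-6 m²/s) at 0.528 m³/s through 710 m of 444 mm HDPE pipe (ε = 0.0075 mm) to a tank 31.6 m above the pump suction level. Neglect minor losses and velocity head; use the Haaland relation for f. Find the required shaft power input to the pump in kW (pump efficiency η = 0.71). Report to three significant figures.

V = 4Q/(πD²) = 3.410 m/s; Re = 1.29×10^6; ε/D = 1.69×10^-5; f = 0.01147
h_f = f(L/D)V²/2g = 10.88 m
Total head H = z + h_f = 31.6 + 10.88 = 42.48 m
P_hyd = ρgQH = 1025·9.81·0.528·42.48 = 225.5 kW
P_shaft = P_hyd/η = 225.5/0.71 = 317.6 kW

P_shaft ≈ 318 kW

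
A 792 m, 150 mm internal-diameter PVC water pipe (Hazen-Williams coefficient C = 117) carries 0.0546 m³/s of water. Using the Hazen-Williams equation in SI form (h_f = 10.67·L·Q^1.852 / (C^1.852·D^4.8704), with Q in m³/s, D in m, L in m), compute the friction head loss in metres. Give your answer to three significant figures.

h_f = 10.67·792·0.0546^1.852 / (117^1.852·0.150^4.8704) = 58.97 m

h_f ≈ 59.0 m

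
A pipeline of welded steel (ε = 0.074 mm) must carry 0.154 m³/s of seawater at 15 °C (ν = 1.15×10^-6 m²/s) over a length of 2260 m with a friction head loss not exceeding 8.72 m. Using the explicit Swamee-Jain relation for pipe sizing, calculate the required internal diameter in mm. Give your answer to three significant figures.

Swamee-Jain (Type III): D = 0.66·[ε^1.25·(LQ²/(gh_f))^4.75 + ν·Q^9.4·(L/(gh_f))^5.2]^0.04
LQ²/(gh_f) = 0.6266; L/(gh_f) = 26.42
Term 1 = ε^1.25·(…)^4.75 = 7.45×10^-7; Term 2 = ν·Q^9.4·(…)^5.2 = 6.57×10^-7
D = 0.66·(7.45×10^-7 + 6.57×10^-7)^0.04 = 0.3850 m = 385 mm
Check: V = 1.32 m/s, Re = 4.43×10^5, f = 0.01561, h_f = 8.18 m ≈ 8.72 m ✓

D ≈ 385 mm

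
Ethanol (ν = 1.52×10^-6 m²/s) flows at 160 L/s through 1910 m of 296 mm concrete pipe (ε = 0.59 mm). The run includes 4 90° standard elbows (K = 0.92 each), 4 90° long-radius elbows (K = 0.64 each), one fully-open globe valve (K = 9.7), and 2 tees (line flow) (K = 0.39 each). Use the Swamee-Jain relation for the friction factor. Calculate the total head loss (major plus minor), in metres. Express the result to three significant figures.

H_L ≈ 47.1 m

V = 4Q/(πD²) = 2.325 m/s; V²/2g = 0.2755 m
Re = 4.53×10^5, ε/D = 0.00199 → f = 0.02392 (Swamee-Jain)
Major: h_f = f(L/D)·V²/2g = 0.02392·6453·0.2755 = 42.54 m
Minor: ΣK = 16.7; h_m = ΣK·V²/2g = 4.607 m
Total H_L = 42.54 + 4.607 = 47.14 m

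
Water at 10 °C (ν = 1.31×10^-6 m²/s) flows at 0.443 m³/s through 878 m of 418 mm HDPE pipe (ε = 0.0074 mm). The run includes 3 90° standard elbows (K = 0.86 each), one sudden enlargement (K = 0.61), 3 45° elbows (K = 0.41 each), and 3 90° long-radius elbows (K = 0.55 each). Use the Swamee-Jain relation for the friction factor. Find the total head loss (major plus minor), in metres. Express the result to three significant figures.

H_L ≈ 16.6 m

V = 4Q/(πD²) = 3.228 m/s; V²/2g = 0.5312 m
Re = 1.03×10^6, ε/D = 1.77×10^-5 → f = 0.01198 (Swamee-Jain)
Major: h_f = f(L/D)·V²/2g = 0.01198·2100·0.5312 = 13.37 m
Minor: ΣK = 6.07; h_m = ΣK·V²/2g = 3.224 m
Total H_L = 13.37 + 3.224 = 16.59 m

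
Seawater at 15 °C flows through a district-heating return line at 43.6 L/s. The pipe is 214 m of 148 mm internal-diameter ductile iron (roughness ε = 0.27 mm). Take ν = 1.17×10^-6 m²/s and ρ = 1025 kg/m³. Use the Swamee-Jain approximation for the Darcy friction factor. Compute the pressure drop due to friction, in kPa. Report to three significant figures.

V = 4Q/(πD²) = 4·0.0436/(π·0.148²) = 2.534 m/s
Re = VD/ν = 2.534·0.148/1.17×10^-6 = 3.21×10^5 → turbulent
ε/D = 0.27/148 = 0.00182
Swamee-Jain: f = 0.02360
h_f = f(L/D)V²/(2g) = 0.02360·(214/0.148)·2.534²/(2·9.81) = 11.17 m
Δp = ρg·h_f = 1025·9.81·11.17 = 112.4 kPa

Δp ≈ 112 kPa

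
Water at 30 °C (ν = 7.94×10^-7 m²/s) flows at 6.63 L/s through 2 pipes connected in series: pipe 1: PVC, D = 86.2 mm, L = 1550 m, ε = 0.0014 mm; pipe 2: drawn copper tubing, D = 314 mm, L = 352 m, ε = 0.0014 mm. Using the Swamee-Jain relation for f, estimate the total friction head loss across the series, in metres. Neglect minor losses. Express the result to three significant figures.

Pipe 1: V = 1.136 m/s, Re = 1.23×10^5, ε/D = 1.62×10^-5, f = 0.01722, h_1 = f(L/D)V²/2g = 20.37 m
Pipe 2: V = 0.08562 m/s, Re = 3.39×10^4, ε/D = 4.46×10^-6, f = 0.02273, h_2 = f(L/D)V²/2g = 0.009518 m
Series → Q common, losses add: H = Σh = 20.38 m

H ≈ 20.4 m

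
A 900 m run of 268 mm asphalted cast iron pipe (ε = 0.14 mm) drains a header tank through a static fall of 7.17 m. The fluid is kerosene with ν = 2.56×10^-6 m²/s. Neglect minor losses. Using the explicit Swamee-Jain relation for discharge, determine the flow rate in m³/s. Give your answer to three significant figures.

Q ≈ 0.0829 m³/s

Swamee-Jain (Type II): Q = -0.965·√(gD⁵h_f/L)·ln[ε/(3.7D) + √(3.17ν²L/(gD³h_f))]
√(gD⁵h_f/L) = √(9.81·0.268⁵·7.17/900) = 0.01039
ε/(3.7D) = 1.41×10^-4; √(3.17ν²L/(gD³h_f)) = 1.18×10^-4
Q = -0.965·0.01039·ln(2.587×10^-4) = 0.08285 m³/s
Check: V = 1.47 m/s, Re = 1.54×10^5, f = 0.01953, h_f = 7.21 m ≈ 7.17 m ✓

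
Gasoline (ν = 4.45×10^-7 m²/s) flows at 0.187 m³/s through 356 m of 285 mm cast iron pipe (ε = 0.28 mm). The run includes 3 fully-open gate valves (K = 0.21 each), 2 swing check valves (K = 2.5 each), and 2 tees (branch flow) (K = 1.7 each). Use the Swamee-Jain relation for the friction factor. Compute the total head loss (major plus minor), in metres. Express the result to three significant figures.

H_L ≈ 14.8 m

V = 4Q/(πD²) = 2.931 m/s; V²/2g = 0.4380 m
Re = 1.88×10^6, ε/D = 9.82×10^-4 → f = 0.01978 (Swamee-Jain)
Major: h_f = f(L/D)·V²/2g = 0.01978·1249·0.4380 = 10.82 m
Minor: ΣK = 9.03; h_m = ΣK·V²/2g = 3.955 m
Total H_L = 10.82 + 3.955 = 14.78 m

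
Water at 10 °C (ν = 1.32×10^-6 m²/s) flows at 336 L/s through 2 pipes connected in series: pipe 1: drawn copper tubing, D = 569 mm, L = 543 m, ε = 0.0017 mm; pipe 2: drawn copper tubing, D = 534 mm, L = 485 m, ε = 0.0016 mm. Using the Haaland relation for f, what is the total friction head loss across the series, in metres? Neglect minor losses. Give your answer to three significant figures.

H ≈ 2.41 m

Pipe 1: V = 1.321 m/s, Re = 5.70×10^5, ε/D = 2.99×10^-6, f = 0.01280, h_1 = f(L/D)V²/2g = 1.087 m
Pipe 2: V = 1.500 m/s, Re = 6.07×10^5, ε/D = 3.00×10^-6, f = 0.01266, h_2 = f(L/D)V²/2g = 1.319 m
Series → Q common, losses add: H = Σh = 2.406 m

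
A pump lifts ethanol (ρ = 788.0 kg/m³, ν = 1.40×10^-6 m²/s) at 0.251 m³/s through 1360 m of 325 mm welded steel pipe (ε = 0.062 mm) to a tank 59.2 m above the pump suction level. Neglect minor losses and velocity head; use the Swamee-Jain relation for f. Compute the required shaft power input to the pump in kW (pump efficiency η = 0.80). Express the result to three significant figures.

P_shaft ≈ 215 kW

V = 4Q/(πD²) = 3.026 m/s; Re = 7.02×10^5; ε/D = 1.91×10^-4; f = 0.01501
h_f = f(L/D)V²/2g = 29.31 m
Total head H = z + h_f = 59.2 + 29.31 = 88.51 m
P_hyd = ρgQH = 788.0·9.81·0.251·88.51 = 171.7 kW
P_shaft = P_hyd/η = 171.7/0.80 = 214.7 kW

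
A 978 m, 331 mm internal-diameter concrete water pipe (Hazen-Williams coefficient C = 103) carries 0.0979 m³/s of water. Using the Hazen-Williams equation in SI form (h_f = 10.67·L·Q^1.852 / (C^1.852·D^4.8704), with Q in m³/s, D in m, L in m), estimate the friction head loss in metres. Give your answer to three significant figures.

h_f = 10.67·978·0.0979^1.852 / (103^1.852·0.331^4.8704) = 5.758 m

h_f ≈ 5.76 m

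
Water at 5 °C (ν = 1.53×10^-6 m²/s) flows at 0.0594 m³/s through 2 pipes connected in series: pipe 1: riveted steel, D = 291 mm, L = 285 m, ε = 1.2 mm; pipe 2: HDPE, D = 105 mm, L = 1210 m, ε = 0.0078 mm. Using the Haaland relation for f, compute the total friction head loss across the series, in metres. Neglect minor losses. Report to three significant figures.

Pipe 1: V = 0.8931 m/s, Re = 1.70×10^5, ε/D = 0.00412, f = 0.02930, h_1 = f(L/D)V²/2g = 1.167 m
Pipe 2: V = 6.860 m/s, Re = 4.71×10^5, ε/D = 7.43×10^-5, f = 0.01408, h_2 = f(L/D)V²/2g = 389.0 m
Series → Q common, losses add: H = Σh = 390.2 m

H ≈ 390 m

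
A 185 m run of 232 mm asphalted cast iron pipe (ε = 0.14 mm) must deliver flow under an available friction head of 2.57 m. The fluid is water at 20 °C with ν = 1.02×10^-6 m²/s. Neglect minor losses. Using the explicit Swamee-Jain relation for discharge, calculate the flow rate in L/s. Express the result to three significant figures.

Q ≈ 78.3 L/s

Swamee-Jain (Type II): Q = -0.965·√(gD⁵h_f/L)·ln[ε/(3.7D) + √(3.17ν²L/(gD³h_f))]
√(gD⁵h_f/L) = √(9.81·0.232⁵·2.57/185) = 0.009571
ε/(3.7D) = 1.63×10^-4; √(3.17ν²L/(gD³h_f)) = 4.40×10^-5
Q = -0.965·0.009571·ln(2.071×10^-4) = 0.07834 m³/s
Check: V = 1.85 m/s, Re = 4.21×10^5, f = 0.01854, h_f = 2.59 m ≈ 2.57 m ✓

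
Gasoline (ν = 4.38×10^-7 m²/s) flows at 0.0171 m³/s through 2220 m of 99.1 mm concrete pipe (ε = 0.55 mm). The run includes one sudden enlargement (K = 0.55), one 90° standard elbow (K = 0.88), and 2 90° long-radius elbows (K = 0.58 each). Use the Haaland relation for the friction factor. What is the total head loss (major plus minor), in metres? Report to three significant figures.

H_L ≈ 178 m

V = 4Q/(πD²) = 2.217 m/s; V²/2g = 0.2505 m
Re = 5.02×10^5, ε/D = 0.00555 → f = 0.03158 (Haaland)
Major: h_f = f(L/D)·V²/2g = 0.03158·22402·0.2505 = 177.2 m
Minor: ΣK = 2.59; h_m = ΣK·V²/2g = 0.6488 m
Total H_L = 177.2 + 0.6488 = 177.8 m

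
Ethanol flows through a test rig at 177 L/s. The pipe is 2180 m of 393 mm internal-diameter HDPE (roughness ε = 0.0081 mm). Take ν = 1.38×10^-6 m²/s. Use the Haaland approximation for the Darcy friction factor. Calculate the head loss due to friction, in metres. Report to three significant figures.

V = 4Q/(πD²) = 4·0.177/(π·0.393²) = 1.459 m/s
Re = VD/ν = 1.459·0.393/1.38×10^-6 = 4.16×10^5 → turbulent
ε/D = 0.0081/393 = 2.06×10^-5
Haaland: f = 0.01372
h_f = f(L/D)V²/(2g) = 0.01372·(2180/0.393)·1.459²/(2·9.81) = 8.259 m

h_f ≈ 8.26 m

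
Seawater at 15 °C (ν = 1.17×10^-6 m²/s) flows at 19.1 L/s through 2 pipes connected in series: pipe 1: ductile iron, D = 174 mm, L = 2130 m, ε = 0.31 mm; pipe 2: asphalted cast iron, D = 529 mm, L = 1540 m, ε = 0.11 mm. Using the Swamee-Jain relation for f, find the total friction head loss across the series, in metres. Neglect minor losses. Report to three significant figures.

H ≈ 9.88 m

Pipe 1: V = 0.8032 m/s, Re = 1.19×10^5, ε/D = 0.00178, f = 0.02447, h_1 = f(L/D)V²/2g = 9.850 m
Pipe 2: V = 0.08690 m/s, Re = 3.93×10^4, ε/D = 2.08×10^-4, f = 0.02266, h_2 = f(L/D)V²/2g = 0.02539 m
Series → Q common, losses add: H = Σh = 9.875 m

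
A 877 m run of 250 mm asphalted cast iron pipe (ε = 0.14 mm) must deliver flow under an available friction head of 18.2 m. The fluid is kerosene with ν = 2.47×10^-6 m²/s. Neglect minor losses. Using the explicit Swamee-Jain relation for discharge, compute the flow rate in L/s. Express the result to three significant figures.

Swamee-Jain (Type II): Q = -0.965·√(gD⁵h_f/L)·ln[ε/(3.7D) + √(3.17ν²L/(gD³h_f))]
√(gD⁵h_f/L) = √(9.81·0.250⁵·18.2/877) = 0.01410
ε/(3.7D) = 1.51×10^-4; √(3.17ν²L/(gD³h_f)) = 7.80×10^-5
Q = -0.965·0.01410·ln(2.293×10^-4) = 0.1140 m³/s
Check: V = 2.32 m/s, Re = 2.35×10^5, f = 0.01899, h_f = 18.3 m ≈ 18.2 m ✓

Q ≈ 114 L/s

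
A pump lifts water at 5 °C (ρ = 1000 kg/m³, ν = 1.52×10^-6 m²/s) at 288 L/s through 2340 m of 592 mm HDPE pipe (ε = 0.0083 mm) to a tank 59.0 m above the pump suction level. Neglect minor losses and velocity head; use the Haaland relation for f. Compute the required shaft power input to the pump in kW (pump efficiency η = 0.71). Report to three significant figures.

P_shaft ≈ 247 kW

V = 4Q/(πD²) = 1.046 m/s; Re = 4.08×10^5; ε/D = 1.40×10^-5; f = 0.01369
h_f = f(L/D)V²/2g = 3.020 m
Total head H = z + h_f = 59.0 + 3.020 = 62.02 m
P_hyd = ρgQH = 1000·9.81·0.288·62.02 = 175.2 kW
P_shaft = P_hyd/η = 175.2/0.71 = 246.8 kW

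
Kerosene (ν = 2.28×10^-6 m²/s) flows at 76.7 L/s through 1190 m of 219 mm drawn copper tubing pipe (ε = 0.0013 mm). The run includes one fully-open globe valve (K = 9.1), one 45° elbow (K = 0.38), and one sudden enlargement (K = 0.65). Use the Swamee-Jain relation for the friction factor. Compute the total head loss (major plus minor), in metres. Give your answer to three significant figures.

V = 4Q/(πD²) = 2.036 m/s; V²/2g = 0.2113 m
Re = 1.96×10^5, ε/D = 5.94×10^-6 → f = 0.01565 (Swamee-Jain)
Major: h_f = f(L/D)·V²/2g = 0.01565·5434·0.2113 = 17.97 m
Minor: ΣK = 10.1; h_m = ΣK·V²/2g = 2.141 m
Total H_L = 17.97 + 2.141 = 20.12 m

H_L ≈ 20.1 m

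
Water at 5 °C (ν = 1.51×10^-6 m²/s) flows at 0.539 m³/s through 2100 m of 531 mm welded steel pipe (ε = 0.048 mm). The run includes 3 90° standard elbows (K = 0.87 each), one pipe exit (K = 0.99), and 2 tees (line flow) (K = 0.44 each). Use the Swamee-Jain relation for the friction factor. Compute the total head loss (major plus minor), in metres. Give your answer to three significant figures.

V = 4Q/(πD²) = 2.434 m/s; V²/2g = 0.3019 m
Re = 8.56×10^5, ε/D = 9.04×10^-5 → f = 0.01355 (Swamee-Jain)
Major: h_f = f(L/D)·V²/2g = 0.01355·3955·0.3019 = 16.18 m
Minor: ΣK = 4.48; h_m = ΣK·V²/2g = 1.353 m
Total H_L = 16.18 + 1.353 = 17.54 m

H_L ≈ 17.5 m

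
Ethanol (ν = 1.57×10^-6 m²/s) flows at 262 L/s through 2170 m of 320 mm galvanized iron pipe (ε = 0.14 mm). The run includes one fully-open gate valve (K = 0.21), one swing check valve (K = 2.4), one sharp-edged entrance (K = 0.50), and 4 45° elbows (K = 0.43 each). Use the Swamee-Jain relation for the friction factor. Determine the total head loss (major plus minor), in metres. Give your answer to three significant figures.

H_L ≈ 65.4 m

V = 4Q/(πD²) = 3.258 m/s; V²/2g = 0.5409 m
Re = 6.64×10^5, ε/D = 4.38×10^-4 → f = 0.01713 (Swamee-Jain)
Major: h_f = f(L/D)·V²/2g = 0.01713·6781·0.5409 = 62.83 m
Minor: ΣK = 4.83; h_m = ΣK·V²/2g = 2.613 m
Total H_L = 62.83 + 2.613 = 65.45 m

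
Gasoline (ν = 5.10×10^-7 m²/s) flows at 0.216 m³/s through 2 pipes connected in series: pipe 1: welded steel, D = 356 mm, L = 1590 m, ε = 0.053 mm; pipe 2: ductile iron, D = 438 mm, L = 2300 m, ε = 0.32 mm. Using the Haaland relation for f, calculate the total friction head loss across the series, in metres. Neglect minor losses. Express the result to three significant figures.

Pipe 1: V = 2.170 m/s, Re = 1.51×10^6, ε/D = 1.49×10^-4, f = 0.01368, h_1 = f(L/D)V²/2g = 14.66 m
Pipe 2: V = 1.434 m/s, Re = 1.23×10^6, ε/D = 7.31×10^-4, f = 0.01853, h_2 = f(L/D)V²/2g = 10.19 m
Series → Q common, losses add: H = Σh = 24.85 m

H ≈ 24.9 m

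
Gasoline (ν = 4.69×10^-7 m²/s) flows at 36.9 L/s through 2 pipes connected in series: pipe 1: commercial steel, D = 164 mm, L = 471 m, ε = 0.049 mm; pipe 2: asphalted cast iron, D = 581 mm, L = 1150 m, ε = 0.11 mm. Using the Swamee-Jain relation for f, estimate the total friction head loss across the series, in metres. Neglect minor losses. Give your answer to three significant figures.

H ≈ 7.25 m

Pipe 1: V = 1.747 m/s, Re = 6.11×10^5, ε/D = 2.99×10^-4, f = 0.01615, h_1 = f(L/D)V²/2g = 7.214 m
Pipe 2: V = 0.1392 m/s, Re = 1.72×10^5, ε/D = 1.89×10^-4, f = 0.01741, h_2 = f(L/D)V²/2g = 0.03402 m
Series → Q common, losses add: H = Σh = 7.249 m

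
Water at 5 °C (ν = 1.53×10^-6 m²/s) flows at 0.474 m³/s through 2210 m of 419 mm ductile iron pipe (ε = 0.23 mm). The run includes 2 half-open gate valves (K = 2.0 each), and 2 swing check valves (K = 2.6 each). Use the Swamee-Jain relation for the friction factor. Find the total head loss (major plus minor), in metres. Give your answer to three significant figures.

V = 4Q/(πD²) = 3.438 m/s; V²/2g = 0.6023 m
Re = 9.41×10^5, ε/D = 5.49×10^-4 → f = 0.01765 (Swamee-Jain)
Major: h_f = f(L/D)·V²/2g = 0.01765·5274·0.6023 = 56.08 m
Minor: ΣK = 9.20; h_m = ΣK·V²/2g = 5.541 m
Total H_L = 56.08 + 5.541 = 61.62 m

H_L ≈ 61.6 m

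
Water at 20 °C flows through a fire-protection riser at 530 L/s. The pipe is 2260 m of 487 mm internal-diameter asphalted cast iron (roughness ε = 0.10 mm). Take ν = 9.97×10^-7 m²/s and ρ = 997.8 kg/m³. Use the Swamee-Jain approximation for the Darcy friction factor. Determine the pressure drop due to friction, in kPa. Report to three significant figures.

Δp ≈ 273 kPa

V = 4Q/(πD²) = 4·0.530/(π·0.487²) = 2.845 m/s
Re = VD/ν = 2.845·0.487/9.97×10^-7 = 1.39×10^6 → turbulent
ε/D = 0.10/487 = 2.05×10^-4
Swamee-Jain: f = 0.01459
h_f = f(L/D)V²/(2g) = 0.01459·(2260/0.487)·2.845²/(2·9.81) = 27.93 m
Δp = ρg·h_f = 997.8·9.81·27.93 = 273.4 kPa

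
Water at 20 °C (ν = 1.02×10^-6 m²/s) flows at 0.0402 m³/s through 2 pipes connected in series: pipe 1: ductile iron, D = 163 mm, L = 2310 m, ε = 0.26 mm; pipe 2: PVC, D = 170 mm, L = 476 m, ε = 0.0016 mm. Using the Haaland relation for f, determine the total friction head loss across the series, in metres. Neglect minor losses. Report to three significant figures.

Pipe 1: V = 1.926 m/s, Re = 3.08×10^5, ε/D = 0.00160, f = 0.02272, h_1 = f(L/D)V²/2g = 60.91 m
Pipe 2: V = 1.771 m/s, Re = 2.95×10^5, ε/D = 9.41×10^-6, f = 0.01446, h_2 = f(L/D)V²/2g = 6.473 m
Series → Q common, losses add: H = Σh = 67.38 m

H ≈ 67.4 m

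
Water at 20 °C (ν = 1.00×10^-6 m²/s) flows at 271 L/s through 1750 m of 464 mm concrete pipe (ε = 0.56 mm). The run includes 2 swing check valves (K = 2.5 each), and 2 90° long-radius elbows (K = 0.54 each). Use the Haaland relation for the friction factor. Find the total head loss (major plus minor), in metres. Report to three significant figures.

H_L ≈ 11.1 m

V = 4Q/(πD²) = 1.603 m/s; V²/2g = 0.1309 m
Re = 7.44×10^5, ε/D = 0.00121 → f = 0.02092 (Haaland)
Major: h_f = f(L/D)·V²/2g = 0.02092·3772·0.1309 = 10.33 m
Minor: ΣK = 6.08; h_m = ΣK·V²/2g = 0.7960 m
Total H_L = 10.33 + 0.7960 = 11.12 m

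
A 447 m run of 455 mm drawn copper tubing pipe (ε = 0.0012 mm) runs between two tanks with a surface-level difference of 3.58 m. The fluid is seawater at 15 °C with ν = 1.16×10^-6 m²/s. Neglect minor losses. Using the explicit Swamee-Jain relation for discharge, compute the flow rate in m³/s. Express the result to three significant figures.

Swamee-Jain (Type II): Q = -0.965·√(gD⁵h_f/L)·ln[ε/(3.7D) + √(3.17ν²L/(gD³h_f))]
√(gD⁵h_f/L) = √(9.81·0.455⁵·3.58/447) = 0.03914
ε/(3.7D) = 7.13×10^-7; √(3.17ν²L/(gD³h_f)) = 2.40×10^-5
Q = -0.965·0.03914·ln(2.472×10^-5) = 0.4007 m³/s
Check: V = 2.46 m/s, Re = 9.67×10^5, f = 0.01174, h_f = 3.57 m ≈ 3.58 m ✓

Q ≈ 0.401 m³/s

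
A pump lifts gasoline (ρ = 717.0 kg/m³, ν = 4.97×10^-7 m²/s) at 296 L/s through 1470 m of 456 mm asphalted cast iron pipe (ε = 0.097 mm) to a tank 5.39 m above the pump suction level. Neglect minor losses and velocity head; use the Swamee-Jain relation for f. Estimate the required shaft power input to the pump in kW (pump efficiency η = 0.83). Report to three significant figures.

P_shaft ≈ 33.2 kW

V = 4Q/(πD²) = 1.812 m/s; Re = 1.66×10^6; ε/D = 2.13×10^-4; f = 0.01457
h_f = f(L/D)V²/2g = 7.862 m
Total head H = z + h_f = 5.39 + 7.862 = 13.25 m
P_hyd = ρgQH = 717.0·9.81·0.296·13.25 = 27.59 kW
P_shaft = P_hyd/η = 27.59/0.83 = 33.24 kW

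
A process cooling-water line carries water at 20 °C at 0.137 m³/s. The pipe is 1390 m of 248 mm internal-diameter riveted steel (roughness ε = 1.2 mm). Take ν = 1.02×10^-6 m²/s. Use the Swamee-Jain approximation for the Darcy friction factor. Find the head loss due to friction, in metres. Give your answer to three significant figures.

V = 4Q/(πD²) = 4·0.137/(π·0.248²) = 2.836 m/s
Re = VD/ν = 2.836·0.248/1.02×10^-6 = 6.90×10^5 → turbulent
ε/D = 1.2/248 = 0.00484
Swamee-Jain: f = 0.03029
h_f = f(L/D)V²/(2g) = 0.03029·(1390/0.248)·2.836²/(2·9.81) = 69.60 m

h_f ≈ 69.6 m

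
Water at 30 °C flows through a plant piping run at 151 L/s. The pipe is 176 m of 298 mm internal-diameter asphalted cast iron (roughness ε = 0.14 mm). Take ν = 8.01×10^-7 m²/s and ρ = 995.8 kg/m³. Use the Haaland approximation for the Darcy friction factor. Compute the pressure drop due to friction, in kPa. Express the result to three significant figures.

Δp ≈ 23.5 kPa

V = 4Q/(πD²) = 4·0.151/(π·0.298²) = 2.165 m/s
Re = VD/ν = 2.165·0.298/8.01×10^-7 = 8.05×10^5 → turbulent
ε/D = 0.14/298 = 4.70×10^-4
Haaland: f = 0.01707
h_f = f(L/D)V²/(2g) = 0.01707·(176/0.298)·2.165²/(2·9.81) = 2.408 m
Δp = ρg·h_f = 995.8·9.81·2.408 = 23.52 kPa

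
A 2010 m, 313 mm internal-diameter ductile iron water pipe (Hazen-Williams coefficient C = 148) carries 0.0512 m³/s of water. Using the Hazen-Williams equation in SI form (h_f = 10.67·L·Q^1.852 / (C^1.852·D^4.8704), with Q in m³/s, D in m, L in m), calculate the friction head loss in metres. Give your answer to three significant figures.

h_f = 10.67·2010·0.0512^1.852 / (148^1.852·0.313^4.8704) = 2.391 m

h_f ≈ 2.39 m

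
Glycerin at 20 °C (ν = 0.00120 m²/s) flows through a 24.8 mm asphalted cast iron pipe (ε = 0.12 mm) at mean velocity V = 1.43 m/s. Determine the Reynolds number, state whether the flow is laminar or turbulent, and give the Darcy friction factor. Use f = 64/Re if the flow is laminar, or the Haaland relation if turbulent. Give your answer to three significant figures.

Re = VD/ν = 1.430·0.0248/0.00120 = 29.6
Re < 2300 → laminar → f = 64/Re = 2.166

Re ≈ 29.6; laminar; f = 64/Re ≈ 2.17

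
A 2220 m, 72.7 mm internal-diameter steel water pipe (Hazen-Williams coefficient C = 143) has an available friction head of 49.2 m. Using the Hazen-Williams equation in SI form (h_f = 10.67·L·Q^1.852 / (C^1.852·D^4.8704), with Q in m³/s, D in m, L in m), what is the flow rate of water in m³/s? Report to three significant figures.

Rearranging: Q = [h_f·C^1.852·D^4.8704 / (10.67·L)]^(1/1.852)
Q = [49.2·143^1.852·0.0727^4.8704 / (10.67·2220)]^0.540 = 0.005163 m³/s

Q ≈ 0.00516 m³/s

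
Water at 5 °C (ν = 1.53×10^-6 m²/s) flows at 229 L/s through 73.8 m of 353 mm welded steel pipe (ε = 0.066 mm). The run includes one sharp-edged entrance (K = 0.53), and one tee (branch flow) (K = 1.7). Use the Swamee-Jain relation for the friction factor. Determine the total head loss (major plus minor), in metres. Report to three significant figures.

V = 4Q/(πD²) = 2.340 m/s; V²/2g = 0.2791 m
Re = 5.40×10^5, ε/D = 1.87×10^-4 → f = 0.01529 (Swamee-Jain)
Major: h_f = f(L/D)·V²/2g = 0.01529·209.1·0.2791 = 0.8918 m
Minor: ΣK = 2.23; h_m = ΣK·V²/2g = 0.6223 m
Total H_L = 0.8918 + 0.6223 = 1.514 m

H_L ≈ 1.51 m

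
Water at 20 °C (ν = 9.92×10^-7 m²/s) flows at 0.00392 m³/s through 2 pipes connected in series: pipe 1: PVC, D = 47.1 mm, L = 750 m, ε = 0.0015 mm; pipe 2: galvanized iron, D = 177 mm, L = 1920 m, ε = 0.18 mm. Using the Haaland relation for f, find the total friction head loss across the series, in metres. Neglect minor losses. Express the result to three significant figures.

H ≈ 73.1 m

Pipe 1: V = 2.250 m/s, Re = 1.07×10^5, ε/D = 3.18×10^-5, f = 0.01771, h_1 = f(L/D)V²/2g = 72.78 m
Pipe 2: V = 0.1593 m/s, Re = 2.84×10^4, ε/D = 0.00102, f = 0.02592, h_2 = f(L/D)V²/2g = 0.3637 m
Series → Q common, losses add: H = Σh = 73.14 m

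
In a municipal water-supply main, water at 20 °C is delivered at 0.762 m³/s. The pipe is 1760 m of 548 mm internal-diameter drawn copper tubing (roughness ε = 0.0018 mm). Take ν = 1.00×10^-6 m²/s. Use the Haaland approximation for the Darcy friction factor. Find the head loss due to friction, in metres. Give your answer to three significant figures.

h_f ≈ 18.2 m

V = 4Q/(πD²) = 4·0.762/(π·0.548²) = 3.231 m/s
Re = VD/ν = 3.231·0.548/1.00×10^-6 = 1.77×10^6 → turbulent
ε/D = 0.0018/548 = 3.28×10^-6
Haaland: f = 0.01063
h_f = f(L/D)V²/(2g) = 0.01063·(1760/0.548)·3.231²/(2·9.81) = 18.16 m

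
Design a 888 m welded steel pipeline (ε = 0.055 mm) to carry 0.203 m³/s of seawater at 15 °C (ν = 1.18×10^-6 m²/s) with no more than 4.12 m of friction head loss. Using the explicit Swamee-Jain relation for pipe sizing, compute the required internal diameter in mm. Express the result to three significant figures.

D ≈ 409 mm

Swamee-Jain (Type III): D = 0.66·[ε^1.25·(LQ²/(gh_f))^4.75 + ν·Q^9.4·(L/(gh_f))^5.2]^0.04
LQ²/(gh_f) = 0.9054; L/(gh_f) = 21.97
Term 1 = ε^1.25·(…)^4.75 = 2.95×10^-6; Term 2 = ν·Q^9.4·(…)^5.2 = 3.47×10^-6
D = 0.66·(2.95×10^-6 + 3.47×10^-6)^0.04 = 0.4091 m = 409 mm
Check: V = 1.54 m/s, Re = 5.35×10^5, f = 0.01475, h_f = 3.89 m ≈ 4.12 m ✓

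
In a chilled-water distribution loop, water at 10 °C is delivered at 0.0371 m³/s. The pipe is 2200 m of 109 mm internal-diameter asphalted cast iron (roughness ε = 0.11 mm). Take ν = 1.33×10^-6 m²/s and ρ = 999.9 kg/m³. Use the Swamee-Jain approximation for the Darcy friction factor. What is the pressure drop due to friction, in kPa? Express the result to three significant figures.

Δp ≈ 3300 kPa

V = 4Q/(πD²) = 4·0.0371/(π·0.109²) = 3.976 m/s
Re = VD/ν = 3.976·0.109/1.33×10^-6 = 3.26×10^5 → turbulent
ε/D = 0.11/109 = 0.00101
Swamee-Jain: f = 0.02071
h_f = f(L/D)V²/(2g) = 0.02071·(2200/0.109)·3.976²/(2·9.81) = 336.8 m
Δp = ρg·h_f = 999.9·9.81·336.8 = 3303 kPa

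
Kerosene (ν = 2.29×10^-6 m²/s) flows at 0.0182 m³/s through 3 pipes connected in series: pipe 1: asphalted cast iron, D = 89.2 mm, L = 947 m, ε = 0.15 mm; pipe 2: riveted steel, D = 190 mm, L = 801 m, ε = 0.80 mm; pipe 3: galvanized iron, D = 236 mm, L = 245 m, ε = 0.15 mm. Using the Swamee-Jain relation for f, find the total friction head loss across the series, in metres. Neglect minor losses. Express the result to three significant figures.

H ≈ 114 m

Pipe 1: V = 2.912 m/s, Re = 1.13×10^5, ε/D = 0.00168, f = 0.02426, h_1 = f(L/D)V²/2g = 111.4 m
Pipe 2: V = 0.6419 m/s, Re = 5.33×10^4, ε/D = 0.00421, f = 0.03108, h_2 = f(L/D)V²/2g = 2.752 m
Pipe 3: V = 0.4161 m/s, Re = 4.29×10^4, ε/D = 6.36×10^-4, f = 0.02365, h_3 = f(L/D)V²/2g = 0.2166 m
Series → Q common, losses add: H = Σh = 114.3 m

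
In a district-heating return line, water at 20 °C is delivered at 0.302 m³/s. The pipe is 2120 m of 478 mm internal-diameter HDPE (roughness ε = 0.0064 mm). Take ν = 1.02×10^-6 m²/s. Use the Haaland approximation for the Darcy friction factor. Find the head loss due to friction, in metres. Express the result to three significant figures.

V = 4Q/(πD²) = 4·0.302/(π·0.478²) = 1.683 m/s
Re = VD/ν = 1.683·0.478/1.02×10^-6 = 7.89×10^5 → turbulent
ε/D = 0.0064/478 = 1.34×10^-5
Haaland: f = 0.01227
h_f = f(L/D)V²/(2g) = 0.01227·(2120/0.478)·1.683²/(2·9.81) = 7.857 m

h_f ≈ 7.86 m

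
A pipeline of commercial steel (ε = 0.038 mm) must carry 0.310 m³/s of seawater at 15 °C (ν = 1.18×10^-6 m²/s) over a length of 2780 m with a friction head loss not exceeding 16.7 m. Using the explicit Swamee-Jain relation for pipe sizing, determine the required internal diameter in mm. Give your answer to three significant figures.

Swamee-Jain (Type III): D = 0.66·[ε^1.25·(LQ²/(gh_f))^4.75 + ν·Q^9.4·(L/(gh_f))^5.2]^0.04
LQ²/(gh_f) = 1.631; L/(gh_f) = 16.97
Term 1 = ε^1.25·(…)^4.75 = 3.04×10^-5; Term 2 = ν·Q^9.4·(…)^5.2 = 4.84×10^-5
D = 0.66·(3.04×10^-5 + 4.84×10^-5)^0.04 = 0.4523 m = 452 mm
Check: V = 1.93 m/s, Re = 7.40×10^5, f = 0.01366, h_f = 15.9 m ≈ 16.7 m ✓

D ≈ 452 mm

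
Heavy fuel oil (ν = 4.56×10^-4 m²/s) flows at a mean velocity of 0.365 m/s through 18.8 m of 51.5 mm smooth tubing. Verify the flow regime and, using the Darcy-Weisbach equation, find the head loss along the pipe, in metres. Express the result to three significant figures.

Re = VD/ν = 0.365·0.05150/4.56×10^-4 = 41.2 → laminar (Re < 2300)
f = 64/Re = 1.553
h_f = f(L/D)V²/(2g) = 1.553·(18.8/0.05150)·0.365²/(2·9.81) = 3.848 m

h_f ≈ 3.85 m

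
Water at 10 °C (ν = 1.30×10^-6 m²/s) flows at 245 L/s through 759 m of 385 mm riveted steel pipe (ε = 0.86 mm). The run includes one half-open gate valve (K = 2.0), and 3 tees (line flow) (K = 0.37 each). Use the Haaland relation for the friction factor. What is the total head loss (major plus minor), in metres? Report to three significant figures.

V = 4Q/(πD²) = 2.105 m/s; V²/2g = 0.2257 m
Re = 6.23×10^5, ε/D = 0.00223 → f = 0.02441 (Haaland)
Major: h_f = f(L/D)·V²/2g = 0.02441·1971·0.2257 = 10.86 m
Minor: ΣK = 3.11; h_m = ΣK·V²/2g = 0.7021 m
Total H_L = 10.86 + 0.7021 = 11.57 m

H_L ≈ 11.6 m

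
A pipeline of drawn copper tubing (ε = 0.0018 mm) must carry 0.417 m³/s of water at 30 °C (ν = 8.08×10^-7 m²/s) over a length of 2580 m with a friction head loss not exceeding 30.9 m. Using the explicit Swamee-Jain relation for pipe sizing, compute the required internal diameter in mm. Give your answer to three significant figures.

D ≈ 424 mm

Swamee-Jain (Type III): D = 0.66·[ε^1.25·(LQ²/(gh_f))^4.75 + ν·Q^9.4·(L/(gh_f))^5.2]^0.04
LQ²/(gh_f) = 1.480; L/(gh_f) = 8.511
Term 1 = ε^1.25·(…)^4.75 = 4.24×10^-7; Term 2 = ν·Q^9.4·(…)^5.2 = 1.49×10^-5
D = 0.66·(4.24×10^-7 + 1.49×10^-5)^0.04 = 0.4236 m = 424 mm
Check: V = 2.96 m/s, Re = 1.55×10^6, f = 0.01094, h_f = 29.7 m ≈ 30.9 m ✓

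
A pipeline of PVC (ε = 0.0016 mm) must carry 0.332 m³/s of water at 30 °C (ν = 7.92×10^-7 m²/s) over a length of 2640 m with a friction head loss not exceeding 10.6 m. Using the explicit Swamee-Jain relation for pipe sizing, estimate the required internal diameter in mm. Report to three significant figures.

D ≈ 487 mm

Swamee-Jain (Type III): D = 0.66·[ε^1.25·(LQ²/(gh_f))^4.75 + ν·Q^9.4·(L/(gh_f))^5.2]^0.04
LQ²/(gh_f) = 2.798; L/(gh_f) = 25.39
Term 1 = ε^1.25·(…)^4.75 = 7.55×10^-6; Term 2 = ν·Q^9.4·(…)^5.2 = 5.03×10^-4
D = 0.66·(7.55×10^-6 + 5.03×10^-4)^0.04 = 0.4874 m = 487 mm
Check: V = 1.78 m/s, Re = 1.10×10^6, f = 0.01152, h_f = 10.1 m ≈ 10.6 m ✓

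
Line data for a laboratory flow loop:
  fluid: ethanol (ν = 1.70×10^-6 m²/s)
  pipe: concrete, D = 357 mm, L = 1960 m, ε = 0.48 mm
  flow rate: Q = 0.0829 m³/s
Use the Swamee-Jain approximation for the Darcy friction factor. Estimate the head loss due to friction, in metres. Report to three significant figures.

h_f ≈ 4.34 m

V = 4Q/(πD²) = 4·0.0829/(π·0.357²) = 0.8282 m/s
Re = VD/ν = 0.8282·0.357/1.70×10^-6 = 1.74×10^5 → turbulent
ε/D = 0.48/357 = 0.00134
Swamee-Jain: f = 0.02262
h_f = f(L/D)V²/(2g) = 0.02262·(1960/0.357)·0.8282²/(2·9.81) = 4.341 m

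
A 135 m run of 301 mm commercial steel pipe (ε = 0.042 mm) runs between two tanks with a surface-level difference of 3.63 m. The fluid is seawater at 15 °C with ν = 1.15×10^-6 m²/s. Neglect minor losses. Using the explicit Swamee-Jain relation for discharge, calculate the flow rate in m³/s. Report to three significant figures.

Swamee-Jain (Type II): Q = -0.965·√(gD⁵h_f/L)·ln[ε/(3.7D) + √(3.17ν²L/(gD³h_f))]
√(gD⁵h_f/L) = √(9.81·0.301⁵·3.63/135) = 0.02553
ε/(3.7D) = 3.77×10^-5; √(3.17ν²L/(gD³h_f)) = 2.41×10^-5
Q = -0.965·0.02553·ln(6.185×10^-5) = 0.2387 m³/s
Check: V = 3.36 m/s, Re = 8.78×10^5, f = 0.01419, h_f = 3.65 m ≈ 3.63 m ✓

Q ≈ 0.239 m³/s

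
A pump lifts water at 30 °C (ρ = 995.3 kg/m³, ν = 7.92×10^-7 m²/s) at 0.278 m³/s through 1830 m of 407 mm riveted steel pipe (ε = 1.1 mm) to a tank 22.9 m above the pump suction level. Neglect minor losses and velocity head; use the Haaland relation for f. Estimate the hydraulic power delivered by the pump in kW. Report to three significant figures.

P_hyd ≈ 135 kW

V = 4Q/(πD²) = 2.137 m/s; Re = 1.10×10^6; ε/D = 0.00270; f = 0.02559
h_f = f(L/D)V²/2g = 26.77 m
Total head H = z + h_f = 22.9 + 26.77 = 49.67 m
P_hyd = ρgQH = 995.3·9.81·0.278·49.67 = 134.8 kW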